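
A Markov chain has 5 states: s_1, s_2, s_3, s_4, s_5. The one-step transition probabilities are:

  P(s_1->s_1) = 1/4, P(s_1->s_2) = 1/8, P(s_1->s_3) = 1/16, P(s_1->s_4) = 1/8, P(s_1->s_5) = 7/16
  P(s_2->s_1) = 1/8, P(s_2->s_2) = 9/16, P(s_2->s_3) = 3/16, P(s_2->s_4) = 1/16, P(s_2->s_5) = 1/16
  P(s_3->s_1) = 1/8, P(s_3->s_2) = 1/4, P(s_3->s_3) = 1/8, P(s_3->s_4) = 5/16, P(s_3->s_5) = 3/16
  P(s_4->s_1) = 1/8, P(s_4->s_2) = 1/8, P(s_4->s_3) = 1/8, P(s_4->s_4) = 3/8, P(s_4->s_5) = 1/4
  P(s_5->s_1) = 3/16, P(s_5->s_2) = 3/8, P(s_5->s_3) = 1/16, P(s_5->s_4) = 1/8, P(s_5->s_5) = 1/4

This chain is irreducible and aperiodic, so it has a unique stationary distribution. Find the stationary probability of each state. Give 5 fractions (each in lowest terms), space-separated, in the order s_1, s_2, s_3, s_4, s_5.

Answer: 5346/33901 11594/33901 4188/33901 5731/33901 1006/4843

Derivation:
The stationary distribution satisfies pi = pi * P, i.e.:
  pi_s_1 = 1/4*pi_s_1 + 1/8*pi_s_2 + 1/8*pi_s_3 + 1/8*pi_s_4 + 3/16*pi_s_5
  pi_s_2 = 1/8*pi_s_1 + 9/16*pi_s_2 + 1/4*pi_s_3 + 1/8*pi_s_4 + 3/8*pi_s_5
  pi_s_3 = 1/16*pi_s_1 + 3/16*pi_s_2 + 1/8*pi_s_3 + 1/8*pi_s_4 + 1/16*pi_s_5
  pi_s_4 = 1/8*pi_s_1 + 1/16*pi_s_2 + 5/16*pi_s_3 + 3/8*pi_s_4 + 1/8*pi_s_5
  pi_s_5 = 7/16*pi_s_1 + 1/16*pi_s_2 + 3/16*pi_s_3 + 1/4*pi_s_4 + 1/4*pi_s_5
with normalization: pi_s_1 + pi_s_2 + pi_s_3 + pi_s_4 + pi_s_5 = 1.

Using the first 4 balance equations plus normalization, the linear system A*pi = b is:
  [-3/4, 1/8, 1/8, 1/8, 3/16] . pi = 0
  [1/8, -7/16, 1/4, 1/8, 3/8] . pi = 0
  [1/16, 3/16, -7/8, 1/8, 1/16] . pi = 0
  [1/8, 1/16, 5/16, -5/8, 1/8] . pi = 0
  [1, 1, 1, 1, 1] . pi = 1

Solving yields:
  pi_s_1 = 5346/33901
  pi_s_2 = 11594/33901
  pi_s_3 = 4188/33901
  pi_s_4 = 5731/33901
  pi_s_5 = 1006/4843

Verification (pi * P):
  5346/33901*1/4 + 11594/33901*1/8 + 4188/33901*1/8 + 5731/33901*1/8 + 1006/4843*3/16 = 5346/33901 = pi_s_1  (ok)
  5346/33901*1/8 + 11594/33901*9/16 + 4188/33901*1/4 + 5731/33901*1/8 + 1006/4843*3/8 = 11594/33901 = pi_s_2  (ok)
  5346/33901*1/16 + 11594/33901*3/16 + 4188/33901*1/8 + 5731/33901*1/8 + 1006/4843*1/16 = 4188/33901 = pi_s_3  (ok)
  5346/33901*1/8 + 11594/33901*1/16 + 4188/33901*5/16 + 5731/33901*3/8 + 1006/4843*1/8 = 5731/33901 = pi_s_4  (ok)
  5346/33901*7/16 + 11594/33901*1/16 + 4188/33901*3/16 + 5731/33901*1/4 + 1006/4843*1/4 = 1006/4843 = pi_s_5  (ok)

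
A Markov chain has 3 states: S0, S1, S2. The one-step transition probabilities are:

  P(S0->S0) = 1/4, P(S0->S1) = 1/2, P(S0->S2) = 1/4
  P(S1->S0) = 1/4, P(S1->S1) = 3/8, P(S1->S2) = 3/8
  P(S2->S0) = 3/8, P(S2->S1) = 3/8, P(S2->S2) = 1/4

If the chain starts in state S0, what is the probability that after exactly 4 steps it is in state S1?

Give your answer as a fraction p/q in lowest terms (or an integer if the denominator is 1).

Answer: 421/1024

Derivation:
Computing P^4 by repeated multiplication:
P^1 =
  S0: [1/4, 1/2, 1/4]
  S1: [1/4, 3/8, 3/8]
  S2: [3/8, 3/8, 1/4]
P^2 =
  S0: [9/32, 13/32, 5/16]
  S1: [19/64, 13/32, 19/64]
  S2: [9/32, 27/64, 19/64]
P^3 =
  S0: [37/128, 105/256, 77/256]
  S1: [147/512, 211/512, 77/256]
  S2: [147/512, 105/256, 155/512]
P^4 =
  S0: [589/2048, 421/1024, 617/2048]
  S1: [589/2048, 1683/4096, 1235/4096]
  S2: [1179/4096, 1683/4096, 617/2048]

(P^4)[S0 -> S1] = 421/1024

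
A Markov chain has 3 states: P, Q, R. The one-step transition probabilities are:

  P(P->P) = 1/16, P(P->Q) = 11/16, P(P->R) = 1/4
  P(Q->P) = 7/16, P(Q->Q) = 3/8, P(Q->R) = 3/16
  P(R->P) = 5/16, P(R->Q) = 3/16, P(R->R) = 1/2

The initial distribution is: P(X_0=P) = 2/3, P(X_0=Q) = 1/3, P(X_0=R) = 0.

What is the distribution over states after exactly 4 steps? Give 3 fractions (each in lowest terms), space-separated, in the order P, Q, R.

Propagating the distribution step by step (d_{t+1} = d_t * P):
d_0 = (P=2/3, Q=1/3, R=0)
  d_1[P] = 2/3*1/16 + 1/3*7/16 + 0*5/16 = 3/16
  d_1[Q] = 2/3*11/16 + 1/3*3/8 + 0*3/16 = 7/12
  d_1[R] = 2/3*1/4 + 1/3*3/16 + 0*1/2 = 11/48
d_1 = (P=3/16, Q=7/12, R=11/48)
  d_2[P] = 3/16*1/16 + 7/12*7/16 + 11/48*5/16 = 65/192
  d_2[Q] = 3/16*11/16 + 7/12*3/8 + 11/48*3/16 = 25/64
  d_2[R] = 3/16*1/4 + 7/12*3/16 + 11/48*1/2 = 13/48
d_2 = (P=65/192, Q=25/64, R=13/48)
  d_3[P] = 65/192*1/16 + 25/64*7/16 + 13/48*5/16 = 425/1536
  d_3[Q] = 65/192*11/16 + 25/64*3/8 + 13/48*3/16 = 1321/3072
  d_3[R] = 65/192*1/4 + 25/64*3/16 + 13/48*1/2 = 901/3072
d_3 = (P=425/1536, Q=1321/3072, R=901/3072)
  d_4[P] = 425/1536*1/16 + 1321/3072*7/16 + 901/3072*5/16 = 7301/24576
  d_4[Q] = 425/1536*11/16 + 1321/3072*3/8 + 901/3072*3/16 = 19979/49152
  d_4[R] = 425/1536*1/4 + 1321/3072*3/16 + 901/3072*1/2 = 4857/16384
d_4 = (P=7301/24576, Q=19979/49152, R=4857/16384)

Answer: 7301/24576 19979/49152 4857/16384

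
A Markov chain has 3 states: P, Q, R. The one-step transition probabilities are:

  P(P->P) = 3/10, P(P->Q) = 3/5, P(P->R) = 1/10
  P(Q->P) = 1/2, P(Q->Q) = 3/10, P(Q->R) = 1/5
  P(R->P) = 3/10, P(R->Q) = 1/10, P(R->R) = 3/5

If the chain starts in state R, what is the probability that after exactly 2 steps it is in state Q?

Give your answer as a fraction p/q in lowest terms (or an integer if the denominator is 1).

Computing P^2 by repeated multiplication:
P^1 =
  P: [3/10, 3/5, 1/10]
  Q: [1/2, 3/10, 1/5]
  R: [3/10, 1/10, 3/5]
P^2 =
  P: [21/50, 37/100, 21/100]
  Q: [9/25, 41/100, 23/100]
  R: [8/25, 27/100, 41/100]

(P^2)[R -> Q] = 27/100

Answer: 27/100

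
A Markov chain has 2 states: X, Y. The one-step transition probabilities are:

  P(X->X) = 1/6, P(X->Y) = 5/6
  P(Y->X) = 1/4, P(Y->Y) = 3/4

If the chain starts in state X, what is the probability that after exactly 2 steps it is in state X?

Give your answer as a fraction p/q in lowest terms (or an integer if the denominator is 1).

Answer: 17/72

Derivation:
Computing P^2 by repeated multiplication:
P^1 =
  X: [1/6, 5/6]
  Y: [1/4, 3/4]
P^2 =
  X: [17/72, 55/72]
  Y: [11/48, 37/48]

(P^2)[X -> X] = 17/72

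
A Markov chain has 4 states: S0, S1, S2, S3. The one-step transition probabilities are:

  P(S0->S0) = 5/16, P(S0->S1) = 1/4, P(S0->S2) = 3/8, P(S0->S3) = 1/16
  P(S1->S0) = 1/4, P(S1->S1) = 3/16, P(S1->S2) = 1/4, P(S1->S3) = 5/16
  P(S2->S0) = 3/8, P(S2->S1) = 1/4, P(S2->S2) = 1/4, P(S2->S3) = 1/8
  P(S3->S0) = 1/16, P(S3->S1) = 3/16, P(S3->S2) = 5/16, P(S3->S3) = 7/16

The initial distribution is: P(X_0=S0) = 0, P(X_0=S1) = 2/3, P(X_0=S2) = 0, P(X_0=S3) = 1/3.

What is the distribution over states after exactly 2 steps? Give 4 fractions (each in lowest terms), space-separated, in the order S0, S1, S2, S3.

Propagating the distribution step by step (d_{t+1} = d_t * P):
d_0 = (S0=0, S1=2/3, S2=0, S3=1/3)
  d_1[S0] = 0*5/16 + 2/3*1/4 + 0*3/8 + 1/3*1/16 = 3/16
  d_1[S1] = 0*1/4 + 2/3*3/16 + 0*1/4 + 1/3*3/16 = 3/16
  d_1[S2] = 0*3/8 + 2/3*1/4 + 0*1/4 + 1/3*5/16 = 13/48
  d_1[S3] = 0*1/16 + 2/3*5/16 + 0*1/8 + 1/3*7/16 = 17/48
d_1 = (S0=3/16, S1=3/16, S2=13/48, S3=17/48)
  d_2[S0] = 3/16*5/16 + 3/16*1/4 + 13/48*3/8 + 17/48*1/16 = 11/48
  d_2[S1] = 3/16*1/4 + 3/16*3/16 + 13/48*1/4 + 17/48*3/16 = 83/384
  d_2[S2] = 3/16*3/8 + 3/16*1/4 + 13/48*1/4 + 17/48*5/16 = 227/768
  d_2[S3] = 3/16*1/16 + 3/16*5/16 + 13/48*1/8 + 17/48*7/16 = 199/768
d_2 = (S0=11/48, S1=83/384, S2=227/768, S3=199/768)

Answer: 11/48 83/384 227/768 199/768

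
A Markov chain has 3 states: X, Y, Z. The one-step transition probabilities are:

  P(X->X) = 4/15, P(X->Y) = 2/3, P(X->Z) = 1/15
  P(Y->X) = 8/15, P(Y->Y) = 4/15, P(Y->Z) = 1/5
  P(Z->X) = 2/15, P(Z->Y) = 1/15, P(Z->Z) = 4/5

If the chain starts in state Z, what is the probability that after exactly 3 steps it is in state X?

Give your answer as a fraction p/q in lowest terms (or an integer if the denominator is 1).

Answer: 746/3375

Derivation:
Computing P^3 by repeated multiplication:
P^1 =
  X: [4/15, 2/3, 1/15]
  Y: [8/15, 4/15, 1/5]
  Z: [2/15, 1/15, 4/5]
P^2 =
  X: [98/225, 9/25, 46/225]
  Y: [14/45, 11/25, 56/225]
  Z: [8/45, 4/25, 149/225]
P^3 =
  X: [1132/3375, 2/5, 893/3375]
  Y: [1184/3375, 128/375, 1039/3375]
  Z: [746/3375, 77/375, 1936/3375]

(P^3)[Z -> X] = 746/3375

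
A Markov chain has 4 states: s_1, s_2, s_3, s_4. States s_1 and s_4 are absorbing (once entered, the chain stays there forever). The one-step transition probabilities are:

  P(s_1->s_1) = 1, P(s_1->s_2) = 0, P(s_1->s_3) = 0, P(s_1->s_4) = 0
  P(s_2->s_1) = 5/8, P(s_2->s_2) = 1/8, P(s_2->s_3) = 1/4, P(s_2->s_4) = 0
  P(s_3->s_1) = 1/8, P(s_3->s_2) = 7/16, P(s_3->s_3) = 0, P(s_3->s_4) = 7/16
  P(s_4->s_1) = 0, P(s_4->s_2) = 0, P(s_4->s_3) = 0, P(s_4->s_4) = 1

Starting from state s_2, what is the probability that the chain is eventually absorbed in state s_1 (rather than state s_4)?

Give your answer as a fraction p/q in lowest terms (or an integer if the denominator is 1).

Let a_i = P(absorbed in s_1 | start in state i).
Boundary conditions: a_s_1 = 1, a_s_4 = 0.
For each transient state i, a_i = sum_j P(i->j) * a_j:
  a_s_2 = 5/8*a_s_1 + 1/8*a_s_2 + 1/4*a_s_3 + 0*a_s_4
  a_s_3 = 1/8*a_s_1 + 7/16*a_s_2 + 0*a_s_3 + 7/16*a_s_4

Substituting a_s_1 = 1 and a_s_4 = 0, rearrange to (I - Q) a = r where r[i] = P(i -> s_1):
  [7/8, -1/4] . (a_s_2, a_s_3) = 5/8
  [-7/16, 1] . (a_s_2, a_s_3) = 1/8

Solving yields:
  a_s_2 = 6/7
  a_s_3 = 1/2

Starting state is s_2, so the absorption probability is a_s_2 = 6/7.

Answer: 6/7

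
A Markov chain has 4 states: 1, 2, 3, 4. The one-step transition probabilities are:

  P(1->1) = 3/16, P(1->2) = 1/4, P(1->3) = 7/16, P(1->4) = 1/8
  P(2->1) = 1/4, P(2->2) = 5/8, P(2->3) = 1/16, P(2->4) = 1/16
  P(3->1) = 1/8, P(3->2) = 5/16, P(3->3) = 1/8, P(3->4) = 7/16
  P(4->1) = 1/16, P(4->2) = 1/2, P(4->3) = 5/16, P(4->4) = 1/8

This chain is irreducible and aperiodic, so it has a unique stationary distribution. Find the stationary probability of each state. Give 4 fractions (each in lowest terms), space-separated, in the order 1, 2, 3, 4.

Answer: 703/3758 900/1879 342/1879 571/3758

Derivation:
The stationary distribution satisfies pi = pi * P, i.e.:
  pi_1 = 3/16*pi_1 + 1/4*pi_2 + 1/8*pi_3 + 1/16*pi_4
  pi_2 = 1/4*pi_1 + 5/8*pi_2 + 5/16*pi_3 + 1/2*pi_4
  pi_3 = 7/16*pi_1 + 1/16*pi_2 + 1/8*pi_3 + 5/16*pi_4
  pi_4 = 1/8*pi_1 + 1/16*pi_2 + 7/16*pi_3 + 1/8*pi_4
with normalization: pi_1 + pi_2 + pi_3 + pi_4 = 1.

Using the first 3 balance equations plus normalization, the linear system A*pi = b is:
  [-13/16, 1/4, 1/8, 1/16] . pi = 0
  [1/4, -3/8, 5/16, 1/2] . pi = 0
  [7/16, 1/16, -7/8, 5/16] . pi = 0
  [1, 1, 1, 1] . pi = 1

Solving yields:
  pi_1 = 703/3758
  pi_2 = 900/1879
  pi_3 = 342/1879
  pi_4 = 571/3758

Verification (pi * P):
  703/3758*3/16 + 900/1879*1/4 + 342/1879*1/8 + 571/3758*1/16 = 703/3758 = pi_1  (ok)
  703/3758*1/4 + 900/1879*5/8 + 342/1879*5/16 + 571/3758*1/2 = 900/1879 = pi_2  (ok)
  703/3758*7/16 + 900/1879*1/16 + 342/1879*1/8 + 571/3758*5/16 = 342/1879 = pi_3  (ok)
  703/3758*1/8 + 900/1879*1/16 + 342/1879*7/16 + 571/3758*1/8 = 571/3758 = pi_4  (ok)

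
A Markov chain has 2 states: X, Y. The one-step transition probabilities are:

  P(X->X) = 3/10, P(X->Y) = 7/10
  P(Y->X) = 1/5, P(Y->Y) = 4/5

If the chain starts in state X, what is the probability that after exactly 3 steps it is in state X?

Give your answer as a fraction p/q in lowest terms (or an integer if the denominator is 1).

Answer: 223/1000

Derivation:
Computing P^3 by repeated multiplication:
P^1 =
  X: [3/10, 7/10]
  Y: [1/5, 4/5]
P^2 =
  X: [23/100, 77/100]
  Y: [11/50, 39/50]
P^3 =
  X: [223/1000, 777/1000]
  Y: [111/500, 389/500]

(P^3)[X -> X] = 223/1000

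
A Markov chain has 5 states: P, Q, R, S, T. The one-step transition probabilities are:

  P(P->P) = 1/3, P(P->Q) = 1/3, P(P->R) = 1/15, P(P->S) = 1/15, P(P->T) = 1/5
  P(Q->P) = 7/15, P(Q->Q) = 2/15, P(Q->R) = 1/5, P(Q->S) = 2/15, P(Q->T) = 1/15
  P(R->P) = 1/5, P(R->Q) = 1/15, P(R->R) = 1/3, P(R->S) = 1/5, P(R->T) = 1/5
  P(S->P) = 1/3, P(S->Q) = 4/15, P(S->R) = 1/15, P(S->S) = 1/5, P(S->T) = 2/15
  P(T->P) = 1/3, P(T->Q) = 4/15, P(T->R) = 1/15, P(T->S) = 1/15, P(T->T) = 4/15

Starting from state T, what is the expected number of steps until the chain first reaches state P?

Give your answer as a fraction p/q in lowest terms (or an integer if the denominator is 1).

Let h_i = expected steps to first reach P from state i.
Boundary: h_P = 0.
First-step equations for the other states:
  h_Q = 1 + 7/15*h_P + 2/15*h_Q + 1/5*h_R + 2/15*h_S + 1/15*h_T
  h_R = 1 + 1/5*h_P + 1/15*h_Q + 1/3*h_R + 1/5*h_S + 1/5*h_T
  h_S = 1 + 1/3*h_P + 4/15*h_Q + 1/15*h_R + 1/5*h_S + 2/15*h_T
  h_T = 1 + 1/3*h_P + 4/15*h_Q + 1/15*h_R + 1/15*h_S + 4/15*h_T

Substituting h_P = 0 and rearranging gives the linear system (I - Q) h = 1:
  [13/15, -1/5, -2/15, -1/15] . (h_Q, h_R, h_S, h_T) = 1
  [-1/15, 2/3, -1/5, -1/5] . (h_Q, h_R, h_S, h_T) = 1
  [-4/15, -1/15, 4/5, -2/15] . (h_Q, h_R, h_S, h_T) = 1
  [-4/15, -1/15, -1/15, 11/15] . (h_Q, h_R, h_S, h_T) = 1

Solving yields:
  h_Q = 2625/997
  h_R = 3495/997
  h_S = 2895/997
  h_T = 2895/997

Starting state is T, so the expected hitting time is h_T = 2895/997.

Answer: 2895/997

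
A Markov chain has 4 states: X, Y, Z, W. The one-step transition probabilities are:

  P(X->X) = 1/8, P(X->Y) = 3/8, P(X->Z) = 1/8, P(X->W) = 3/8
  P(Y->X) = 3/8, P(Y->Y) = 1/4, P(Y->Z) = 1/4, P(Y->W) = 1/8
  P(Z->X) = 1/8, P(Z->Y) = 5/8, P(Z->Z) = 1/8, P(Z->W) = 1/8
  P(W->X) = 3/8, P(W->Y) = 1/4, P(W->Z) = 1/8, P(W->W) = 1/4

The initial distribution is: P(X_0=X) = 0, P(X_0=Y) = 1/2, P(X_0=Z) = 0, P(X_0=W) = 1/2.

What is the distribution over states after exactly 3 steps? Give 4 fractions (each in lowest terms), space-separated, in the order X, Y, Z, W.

Propagating the distribution step by step (d_{t+1} = d_t * P):
d_0 = (X=0, Y=1/2, Z=0, W=1/2)
  d_1[X] = 0*1/8 + 1/2*3/8 + 0*1/8 + 1/2*3/8 = 3/8
  d_1[Y] = 0*3/8 + 1/2*1/4 + 0*5/8 + 1/2*1/4 = 1/4
  d_1[Z] = 0*1/8 + 1/2*1/4 + 0*1/8 + 1/2*1/8 = 3/16
  d_1[W] = 0*3/8 + 1/2*1/8 + 0*1/8 + 1/2*1/4 = 3/16
d_1 = (X=3/8, Y=1/4, Z=3/16, W=3/16)
  d_2[X] = 3/8*1/8 + 1/4*3/8 + 3/16*1/8 + 3/16*3/8 = 15/64
  d_2[Y] = 3/8*3/8 + 1/4*1/4 + 3/16*5/8 + 3/16*1/4 = 47/128
  d_2[Z] = 3/8*1/8 + 1/4*1/4 + 3/16*1/8 + 3/16*1/8 = 5/32
  d_2[W] = 3/8*3/8 + 1/4*1/8 + 3/16*1/8 + 3/16*1/4 = 31/128
d_2 = (X=15/64, Y=47/128, Z=5/32, W=31/128)
  d_3[X] = 15/64*1/8 + 47/128*3/8 + 5/32*1/8 + 31/128*3/8 = 71/256
  d_3[Y] = 15/64*3/8 + 47/128*1/4 + 5/32*5/8 + 31/128*1/4 = 173/512
  d_3[Z] = 15/64*1/8 + 47/128*1/4 + 5/32*1/8 + 31/128*1/8 = 175/1024
  d_3[W] = 15/64*3/8 + 47/128*1/8 + 5/32*1/8 + 31/128*1/4 = 219/1024
d_3 = (X=71/256, Y=173/512, Z=175/1024, W=219/1024)

Answer: 71/256 173/512 175/1024 219/1024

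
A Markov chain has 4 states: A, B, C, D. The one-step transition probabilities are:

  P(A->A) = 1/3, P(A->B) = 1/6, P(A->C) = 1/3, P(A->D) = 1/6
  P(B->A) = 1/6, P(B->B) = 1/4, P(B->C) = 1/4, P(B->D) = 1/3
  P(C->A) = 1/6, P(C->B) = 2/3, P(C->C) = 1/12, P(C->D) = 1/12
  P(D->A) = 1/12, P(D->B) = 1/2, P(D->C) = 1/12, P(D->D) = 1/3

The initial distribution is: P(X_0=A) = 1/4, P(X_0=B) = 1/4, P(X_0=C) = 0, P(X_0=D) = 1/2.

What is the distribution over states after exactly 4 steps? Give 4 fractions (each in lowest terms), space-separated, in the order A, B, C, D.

Propagating the distribution step by step (d_{t+1} = d_t * P):
d_0 = (A=1/4, B=1/4, C=0, D=1/2)
  d_1[A] = 1/4*1/3 + 1/4*1/6 + 0*1/6 + 1/2*1/12 = 1/6
  d_1[B] = 1/4*1/6 + 1/4*1/4 + 0*2/3 + 1/2*1/2 = 17/48
  d_1[C] = 1/4*1/3 + 1/4*1/4 + 0*1/12 + 1/2*1/12 = 3/16
  d_1[D] = 1/4*1/6 + 1/4*1/3 + 0*1/12 + 1/2*1/3 = 7/24
d_1 = (A=1/6, B=17/48, C=3/16, D=7/24)
  d_2[A] = 1/6*1/3 + 17/48*1/6 + 3/16*1/6 + 7/24*1/12 = 49/288
  d_2[B] = 1/6*1/6 + 17/48*1/4 + 3/16*2/3 + 7/24*1/2 = 223/576
  d_2[C] = 1/6*1/3 + 17/48*1/4 + 3/16*1/12 + 7/24*1/12 = 53/288
  d_2[D] = 1/6*1/6 + 17/48*1/3 + 3/16*1/12 + 7/24*1/3 = 149/576
d_2 = (A=49/288, B=223/576, C=53/288, D=149/576)
  d_3[A] = 49/288*1/3 + 223/576*1/6 + 53/288*1/6 + 149/576*1/12 = 1199/6912
  d_3[B] = 49/288*1/6 + 223/576*1/4 + 53/288*2/3 + 149/576*1/2 = 869/2304
  d_3[C] = 49/288*1/3 + 223/576*1/4 + 53/288*1/12 + 149/576*1/12 = 329/1728
  d_3[D] = 49/288*1/6 + 223/576*1/3 + 53/288*1/12 + 149/576*1/3 = 895/3456
d_3 = (A=1199/6912, B=869/2304, C=329/1728, D=895/3456)
  d_4[A] = 1199/6912*1/3 + 869/2304*1/6 + 329/1728*1/6 + 895/3456*1/12 = 451/2592
  d_4[B] = 1199/6912*1/6 + 869/2304*1/4 + 329/1728*2/3 + 895/3456*1/2 = 31487/82944
  d_4[C] = 1199/6912*1/3 + 869/2304*1/4 + 329/1728*1/12 + 895/3456*1/12 = 1747/9216
  d_4[D] = 1199/6912*1/6 + 869/2304*1/3 + 329/1728*1/12 + 895/3456*1/3 = 10651/41472
d_4 = (A=451/2592, B=31487/82944, C=1747/9216, D=10651/41472)

Answer: 451/2592 31487/82944 1747/9216 10651/41472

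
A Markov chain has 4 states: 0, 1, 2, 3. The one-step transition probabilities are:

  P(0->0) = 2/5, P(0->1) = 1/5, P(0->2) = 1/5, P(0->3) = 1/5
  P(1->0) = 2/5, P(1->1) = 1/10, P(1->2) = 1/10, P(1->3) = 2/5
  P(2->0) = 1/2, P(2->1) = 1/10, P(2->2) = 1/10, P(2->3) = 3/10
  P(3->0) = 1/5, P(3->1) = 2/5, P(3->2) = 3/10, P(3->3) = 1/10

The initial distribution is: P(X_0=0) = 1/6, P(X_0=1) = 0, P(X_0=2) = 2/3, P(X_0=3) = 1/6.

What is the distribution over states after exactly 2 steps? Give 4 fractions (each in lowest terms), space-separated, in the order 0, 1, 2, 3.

Propagating the distribution step by step (d_{t+1} = d_t * P):
d_0 = (0=1/6, 1=0, 2=2/3, 3=1/6)
  d_1[0] = 1/6*2/5 + 0*2/5 + 2/3*1/2 + 1/6*1/5 = 13/30
  d_1[1] = 1/6*1/5 + 0*1/10 + 2/3*1/10 + 1/6*2/5 = 1/6
  d_1[2] = 1/6*1/5 + 0*1/10 + 2/3*1/10 + 1/6*3/10 = 3/20
  d_1[3] = 1/6*1/5 + 0*2/5 + 2/3*3/10 + 1/6*1/10 = 1/4
d_1 = (0=13/30, 1=1/6, 2=3/20, 3=1/4)
  d_2[0] = 13/30*2/5 + 1/6*2/5 + 3/20*1/2 + 1/4*1/5 = 73/200
  d_2[1] = 13/30*1/5 + 1/6*1/10 + 3/20*1/10 + 1/4*2/5 = 131/600
  d_2[2] = 13/30*1/5 + 1/6*1/10 + 3/20*1/10 + 1/4*3/10 = 29/150
  d_2[3] = 13/30*1/5 + 1/6*2/5 + 3/20*3/10 + 1/4*1/10 = 67/300
d_2 = (0=73/200, 1=131/600, 2=29/150, 3=67/300)

Answer: 73/200 131/600 29/150 67/300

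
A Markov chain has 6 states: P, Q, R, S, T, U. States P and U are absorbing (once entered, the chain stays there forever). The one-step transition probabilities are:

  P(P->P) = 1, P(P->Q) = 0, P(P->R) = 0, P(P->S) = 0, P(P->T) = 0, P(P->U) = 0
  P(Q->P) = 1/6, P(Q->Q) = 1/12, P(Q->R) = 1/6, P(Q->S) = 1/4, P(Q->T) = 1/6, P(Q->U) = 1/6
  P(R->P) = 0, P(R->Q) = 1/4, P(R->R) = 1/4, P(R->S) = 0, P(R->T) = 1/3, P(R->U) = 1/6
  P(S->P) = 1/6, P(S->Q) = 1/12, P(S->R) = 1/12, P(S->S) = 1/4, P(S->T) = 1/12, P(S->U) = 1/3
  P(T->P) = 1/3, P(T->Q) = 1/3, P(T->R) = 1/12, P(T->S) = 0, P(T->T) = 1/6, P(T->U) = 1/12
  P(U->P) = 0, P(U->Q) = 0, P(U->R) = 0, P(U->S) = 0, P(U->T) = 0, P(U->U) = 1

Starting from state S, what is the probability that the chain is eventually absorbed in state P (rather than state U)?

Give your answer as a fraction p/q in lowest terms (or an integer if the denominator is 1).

Answer: 2570/6471

Derivation:
Let a_i = P(absorbed in P | start in state i).
Boundary conditions: a_P = 1, a_U = 0.
For each transient state i, a_i = sum_j P(i->j) * a_j:
  a_Q = 1/6*a_P + 1/12*a_Q + 1/6*a_R + 1/4*a_S + 1/6*a_T + 1/6*a_U
  a_R = 0*a_P + 1/4*a_Q + 1/4*a_R + 0*a_S + 1/3*a_T + 1/6*a_U
  a_S = 1/6*a_P + 1/12*a_Q + 1/12*a_R + 1/4*a_S + 1/12*a_T + 1/3*a_U
  a_T = 1/3*a_P + 1/3*a_Q + 1/12*a_R + 0*a_S + 1/6*a_T + 1/12*a_U

Substituting a_P = 1 and a_U = 0, rearrange to (I - Q) a = r where r[i] = P(i -> P):
  [11/12, -1/6, -1/4, -1/6] . (a_Q, a_R, a_S, a_T) = 1/6
  [-1/4, 3/4, 0, -1/3] . (a_Q, a_R, a_S, a_T) = 0
  [-1/12, -1/12, 3/4, -1/12] . (a_Q, a_R, a_S, a_T) = 1/6
  [-1/3, -1/12, 0, 5/6] . (a_Q, a_R, a_S, a_T) = 1/3

Solving yields:
  a_Q = 1052/2157
  a_R = 964/2157
  a_S = 2570/6471
  a_T = 460/719

Starting state is S, so the absorption probability is a_S = 2570/6471.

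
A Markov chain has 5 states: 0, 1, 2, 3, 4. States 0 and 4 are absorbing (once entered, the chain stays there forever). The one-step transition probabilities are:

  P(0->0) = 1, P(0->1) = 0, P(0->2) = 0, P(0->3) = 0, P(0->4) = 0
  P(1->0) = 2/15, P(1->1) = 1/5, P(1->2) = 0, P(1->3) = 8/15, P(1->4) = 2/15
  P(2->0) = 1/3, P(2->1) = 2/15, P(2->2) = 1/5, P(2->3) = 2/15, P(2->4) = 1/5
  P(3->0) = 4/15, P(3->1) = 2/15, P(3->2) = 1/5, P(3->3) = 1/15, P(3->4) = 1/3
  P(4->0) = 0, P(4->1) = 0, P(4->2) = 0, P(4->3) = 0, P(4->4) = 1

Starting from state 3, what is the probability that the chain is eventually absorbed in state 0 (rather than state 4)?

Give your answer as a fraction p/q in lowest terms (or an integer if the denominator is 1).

Answer: 34/71

Derivation:
Let a_i = P(absorbed in 0 | start in state i).
Boundary conditions: a_0 = 1, a_4 = 0.
For each transient state i, a_i = sum_j P(i->j) * a_j:
  a_1 = 2/15*a_0 + 1/5*a_1 + 0*a_2 + 8/15*a_3 + 2/15*a_4
  a_2 = 1/3*a_0 + 2/15*a_1 + 1/5*a_2 + 2/15*a_3 + 1/5*a_4
  a_3 = 4/15*a_0 + 2/15*a_1 + 1/5*a_2 + 1/15*a_3 + 1/3*a_4

Substituting a_0 = 1 and a_4 = 0, rearrange to (I - Q) a = r where r[i] = P(i -> 0):
  [4/5, 0, -8/15] . (a_1, a_2, a_3) = 2/15
  [-2/15, 4/5, -2/15] . (a_1, a_2, a_3) = 1/3
  [-2/15, -1/5, 14/15] . (a_1, a_2, a_3) = 4/15

Solving yields:
  a_1 = 69/142
  a_2 = 41/71
  a_3 = 34/71

Starting state is 3, so the absorption probability is a_3 = 34/71.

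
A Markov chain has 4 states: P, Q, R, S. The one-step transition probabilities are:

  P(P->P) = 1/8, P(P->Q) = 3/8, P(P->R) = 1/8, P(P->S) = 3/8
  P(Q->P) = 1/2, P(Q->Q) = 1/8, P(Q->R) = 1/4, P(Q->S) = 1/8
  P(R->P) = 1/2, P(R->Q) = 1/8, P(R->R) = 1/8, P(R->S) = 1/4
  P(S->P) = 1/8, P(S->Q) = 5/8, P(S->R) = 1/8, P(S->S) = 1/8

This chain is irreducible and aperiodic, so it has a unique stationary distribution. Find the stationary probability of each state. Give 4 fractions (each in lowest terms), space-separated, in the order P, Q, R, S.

Answer: 37/122 19/61 10/61 27/122

Derivation:
The stationary distribution satisfies pi = pi * P, i.e.:
  pi_P = 1/8*pi_P + 1/2*pi_Q + 1/2*pi_R + 1/8*pi_S
  pi_Q = 3/8*pi_P + 1/8*pi_Q + 1/8*pi_R + 5/8*pi_S
  pi_R = 1/8*pi_P + 1/4*pi_Q + 1/8*pi_R + 1/8*pi_S
  pi_S = 3/8*pi_P + 1/8*pi_Q + 1/4*pi_R + 1/8*pi_S
with normalization: pi_P + pi_Q + pi_R + pi_S = 1.

Using the first 3 balance equations plus normalization, the linear system A*pi = b is:
  [-7/8, 1/2, 1/2, 1/8] . pi = 0
  [3/8, -7/8, 1/8, 5/8] . pi = 0
  [1/8, 1/4, -7/8, 1/8] . pi = 0
  [1, 1, 1, 1] . pi = 1

Solving yields:
  pi_P = 37/122
  pi_Q = 19/61
  pi_R = 10/61
  pi_S = 27/122

Verification (pi * P):
  37/122*1/8 + 19/61*1/2 + 10/61*1/2 + 27/122*1/8 = 37/122 = pi_P  (ok)
  37/122*3/8 + 19/61*1/8 + 10/61*1/8 + 27/122*5/8 = 19/61 = pi_Q  (ok)
  37/122*1/8 + 19/61*1/4 + 10/61*1/8 + 27/122*1/8 = 10/61 = pi_R  (ok)
  37/122*3/8 + 19/61*1/8 + 10/61*1/4 + 27/122*1/8 = 27/122 = pi_S  (ok)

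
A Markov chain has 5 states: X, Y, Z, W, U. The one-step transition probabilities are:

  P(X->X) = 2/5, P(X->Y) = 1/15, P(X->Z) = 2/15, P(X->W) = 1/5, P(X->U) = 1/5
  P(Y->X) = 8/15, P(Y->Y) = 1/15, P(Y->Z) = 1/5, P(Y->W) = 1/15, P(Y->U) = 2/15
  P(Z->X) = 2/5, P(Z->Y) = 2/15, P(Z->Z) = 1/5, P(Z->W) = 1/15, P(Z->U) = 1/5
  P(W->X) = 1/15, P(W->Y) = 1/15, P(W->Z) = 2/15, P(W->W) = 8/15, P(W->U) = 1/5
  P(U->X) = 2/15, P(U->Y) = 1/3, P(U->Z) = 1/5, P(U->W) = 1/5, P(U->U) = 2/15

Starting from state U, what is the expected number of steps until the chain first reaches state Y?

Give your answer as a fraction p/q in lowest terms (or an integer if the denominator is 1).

Answer: 2505/427

Derivation:
Let h_i = expected steps to first reach Y from state i.
Boundary: h_Y = 0.
First-step equations for the other states:
  h_X = 1 + 2/5*h_X + 1/15*h_Y + 2/15*h_Z + 1/5*h_W + 1/5*h_U
  h_Z = 1 + 2/5*h_X + 2/15*h_Y + 1/5*h_Z + 1/15*h_W + 1/5*h_U
  h_W = 1 + 1/15*h_X + 1/15*h_Y + 2/15*h_Z + 8/15*h_W + 1/5*h_U
  h_U = 1 + 2/15*h_X + 1/3*h_Y + 1/5*h_Z + 1/5*h_W + 2/15*h_U

Substituting h_Y = 0 and rearranging gives the linear system (I - Q) h = 1:
  [3/5, -2/15, -1/5, -1/5] . (h_X, h_Z, h_W, h_U) = 1
  [-2/5, 4/5, -1/15, -1/5] . (h_X, h_Z, h_W, h_U) = 1
  [-1/15, -2/15, 7/15, -1/5] . (h_X, h_Z, h_W, h_U) = 1
  [-2/15, -1/5, -1/5, 13/15] . (h_X, h_Z, h_W, h_U) = 1

Solving yields:
  h_X = 480/61
  h_Z = 3120/427
  h_W = 480/61
  h_U = 2505/427

Starting state is U, so the expected hitting time is h_U = 2505/427.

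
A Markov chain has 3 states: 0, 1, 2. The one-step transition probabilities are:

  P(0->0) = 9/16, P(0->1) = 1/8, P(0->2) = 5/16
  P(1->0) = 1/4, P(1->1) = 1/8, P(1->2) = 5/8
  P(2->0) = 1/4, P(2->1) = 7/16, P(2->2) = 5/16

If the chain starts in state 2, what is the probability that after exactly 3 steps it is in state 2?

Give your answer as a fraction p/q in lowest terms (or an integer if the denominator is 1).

Computing P^3 by repeated multiplication:
P^1 =
  0: [9/16, 1/8, 5/16]
  1: [1/4, 1/8, 5/8]
  2: [1/4, 7/16, 5/16]
P^2 =
  0: [109/256, 57/256, 45/128]
  1: [21/64, 41/128, 45/128]
  2: [21/64, 57/256, 115/256]
P^3 =
  0: [1569/4096, 481/2048, 1565/4096]
  1: [361/1024, 481/2048, 845/2048]
  2: [361/1024, 1087/4096, 1565/4096]

(P^3)[2 -> 2] = 1565/4096

Answer: 1565/4096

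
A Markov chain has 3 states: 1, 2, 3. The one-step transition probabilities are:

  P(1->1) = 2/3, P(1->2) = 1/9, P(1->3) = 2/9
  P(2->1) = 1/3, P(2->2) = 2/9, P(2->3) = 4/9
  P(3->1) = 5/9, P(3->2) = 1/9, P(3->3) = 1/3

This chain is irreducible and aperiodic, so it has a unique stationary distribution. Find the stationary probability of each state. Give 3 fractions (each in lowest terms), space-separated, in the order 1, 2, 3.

Answer: 19/32 1/8 9/32

Derivation:
The stationary distribution satisfies pi = pi * P, i.e.:
  pi_1 = 2/3*pi_1 + 1/3*pi_2 + 5/9*pi_3
  pi_2 = 1/9*pi_1 + 2/9*pi_2 + 1/9*pi_3
  pi_3 = 2/9*pi_1 + 4/9*pi_2 + 1/3*pi_3
with normalization: pi_1 + pi_2 + pi_3 = 1.

Using the first 2 balance equations plus normalization, the linear system A*pi = b is:
  [-1/3, 1/3, 5/9] . pi = 0
  [1/9, -7/9, 1/9] . pi = 0
  [1, 1, 1] . pi = 1

Solving yields:
  pi_1 = 19/32
  pi_2 = 1/8
  pi_3 = 9/32

Verification (pi * P):
  19/32*2/3 + 1/8*1/3 + 9/32*5/9 = 19/32 = pi_1  (ok)
  19/32*1/9 + 1/8*2/9 + 9/32*1/9 = 1/8 = pi_2  (ok)
  19/32*2/9 + 1/8*4/9 + 9/32*1/3 = 9/32 = pi_3  (ok)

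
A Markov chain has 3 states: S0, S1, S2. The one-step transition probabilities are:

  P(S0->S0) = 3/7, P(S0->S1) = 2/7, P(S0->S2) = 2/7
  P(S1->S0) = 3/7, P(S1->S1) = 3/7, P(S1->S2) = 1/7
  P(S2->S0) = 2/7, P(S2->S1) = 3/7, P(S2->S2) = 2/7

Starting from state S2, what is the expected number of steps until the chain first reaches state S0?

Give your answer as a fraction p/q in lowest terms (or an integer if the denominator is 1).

Let h_i = expected steps to first reach S0 from state i.
Boundary: h_S0 = 0.
First-step equations for the other states:
  h_S1 = 1 + 3/7*h_S0 + 3/7*h_S1 + 1/7*h_S2
  h_S2 = 1 + 2/7*h_S0 + 3/7*h_S1 + 2/7*h_S2

Substituting h_S0 = 0 and rearranging gives the linear system (I - Q) h = 1:
  [4/7, -1/7] . (h_S1, h_S2) = 1
  [-3/7, 5/7] . (h_S1, h_S2) = 1

Solving yields:
  h_S1 = 42/17
  h_S2 = 49/17

Starting state is S2, so the expected hitting time is h_S2 = 49/17.

Answer: 49/17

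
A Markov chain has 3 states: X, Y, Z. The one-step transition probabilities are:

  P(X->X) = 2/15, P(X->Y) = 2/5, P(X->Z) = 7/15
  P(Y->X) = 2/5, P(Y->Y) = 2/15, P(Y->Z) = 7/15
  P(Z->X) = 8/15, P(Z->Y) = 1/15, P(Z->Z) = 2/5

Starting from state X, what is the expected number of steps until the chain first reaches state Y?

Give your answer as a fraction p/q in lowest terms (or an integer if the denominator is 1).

Let h_i = expected steps to first reach Y from state i.
Boundary: h_Y = 0.
First-step equations for the other states:
  h_X = 1 + 2/15*h_X + 2/5*h_Y + 7/15*h_Z
  h_Z = 1 + 8/15*h_X + 1/15*h_Y + 2/5*h_Z

Substituting h_Y = 0 and rearranging gives the linear system (I - Q) h = 1:
  [13/15, -7/15] . (h_X, h_Z) = 1
  [-8/15, 3/5] . (h_X, h_Z) = 1

Solving yields:
  h_X = 240/61
  h_Z = 315/61

Starting state is X, so the expected hitting time is h_X = 240/61.

Answer: 240/61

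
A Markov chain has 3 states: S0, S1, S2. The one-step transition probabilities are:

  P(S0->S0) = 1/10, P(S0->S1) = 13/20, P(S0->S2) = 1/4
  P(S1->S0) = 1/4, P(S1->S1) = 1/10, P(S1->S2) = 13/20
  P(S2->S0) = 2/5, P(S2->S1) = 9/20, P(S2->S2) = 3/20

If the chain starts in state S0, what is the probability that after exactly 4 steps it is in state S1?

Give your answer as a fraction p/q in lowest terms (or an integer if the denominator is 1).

Answer: 57521/160000

Derivation:
Computing P^4 by repeated multiplication:
P^1 =
  S0: [1/10, 13/20, 1/4]
  S1: [1/4, 1/10, 13/20]
  S2: [2/5, 9/20, 3/20]
P^2 =
  S0: [109/400, 97/400, 97/200]
  S1: [31/100, 93/200, 9/40]
  S2: [17/80, 149/400, 83/200]
P^3 =
  S0: [451/1600, 3357/8000, 597/2000]
  S1: [949/4000, 1397/4000, 827/2000]
  S2: [2243/8000, 2897/8000, 143/400]
P^4 =
  S0: [40399/160000, 57521/160000, 97/250]
  S1: [4423/16000, 30017/80000, 6967/20000]
  S2: [41851/160000, 60693/160000, 3591/10000]

(P^4)[S0 -> S1] = 57521/160000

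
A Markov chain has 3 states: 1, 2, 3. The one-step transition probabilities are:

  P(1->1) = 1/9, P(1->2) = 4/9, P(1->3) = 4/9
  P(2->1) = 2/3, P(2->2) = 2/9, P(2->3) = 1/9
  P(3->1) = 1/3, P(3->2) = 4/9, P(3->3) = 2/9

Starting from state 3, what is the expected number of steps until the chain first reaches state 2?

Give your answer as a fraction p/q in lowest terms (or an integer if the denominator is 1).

Answer: 9/4

Derivation:
Let h_i = expected steps to first reach 2 from state i.
Boundary: h_2 = 0.
First-step equations for the other states:
  h_1 = 1 + 1/9*h_1 + 4/9*h_2 + 4/9*h_3
  h_3 = 1 + 1/3*h_1 + 4/9*h_2 + 2/9*h_3

Substituting h_2 = 0 and rearranging gives the linear system (I - Q) h = 1:
  [8/9, -4/9] . (h_1, h_3) = 1
  [-1/3, 7/9] . (h_1, h_3) = 1

Solving yields:
  h_1 = 9/4
  h_3 = 9/4

Starting state is 3, so the expected hitting time is h_3 = 9/4.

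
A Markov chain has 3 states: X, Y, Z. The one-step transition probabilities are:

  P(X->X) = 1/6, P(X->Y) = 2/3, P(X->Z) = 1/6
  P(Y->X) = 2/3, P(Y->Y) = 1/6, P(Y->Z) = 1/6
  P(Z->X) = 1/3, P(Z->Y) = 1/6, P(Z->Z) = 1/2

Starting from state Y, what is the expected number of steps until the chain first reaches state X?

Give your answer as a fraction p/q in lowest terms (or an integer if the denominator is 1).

Answer: 12/7

Derivation:
Let h_i = expected steps to first reach X from state i.
Boundary: h_X = 0.
First-step equations for the other states:
  h_Y = 1 + 2/3*h_X + 1/6*h_Y + 1/6*h_Z
  h_Z = 1 + 1/3*h_X + 1/6*h_Y + 1/2*h_Z

Substituting h_X = 0 and rearranging gives the linear system (I - Q) h = 1:
  [5/6, -1/6] . (h_Y, h_Z) = 1
  [-1/6, 1/2] . (h_Y, h_Z) = 1

Solving yields:
  h_Y = 12/7
  h_Z = 18/7

Starting state is Y, so the expected hitting time is h_Y = 12/7.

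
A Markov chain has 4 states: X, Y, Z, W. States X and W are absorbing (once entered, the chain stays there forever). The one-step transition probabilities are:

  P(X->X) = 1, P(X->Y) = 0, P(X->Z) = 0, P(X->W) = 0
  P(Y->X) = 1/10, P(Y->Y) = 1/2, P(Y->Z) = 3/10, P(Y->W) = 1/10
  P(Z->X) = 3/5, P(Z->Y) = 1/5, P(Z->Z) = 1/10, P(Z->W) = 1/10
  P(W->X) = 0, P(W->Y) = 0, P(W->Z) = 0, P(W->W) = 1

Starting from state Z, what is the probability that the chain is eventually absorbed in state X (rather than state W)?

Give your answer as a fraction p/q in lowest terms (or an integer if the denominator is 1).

Answer: 32/39

Derivation:
Let a_i = P(absorbed in X | start in state i).
Boundary conditions: a_X = 1, a_W = 0.
For each transient state i, a_i = sum_j P(i->j) * a_j:
  a_Y = 1/10*a_X + 1/2*a_Y + 3/10*a_Z + 1/10*a_W
  a_Z = 3/5*a_X + 1/5*a_Y + 1/10*a_Z + 1/10*a_W

Substituting a_X = 1 and a_W = 0, rearrange to (I - Q) a = r where r[i] = P(i -> X):
  [1/2, -3/10] . (a_Y, a_Z) = 1/10
  [-1/5, 9/10] . (a_Y, a_Z) = 3/5

Solving yields:
  a_Y = 9/13
  a_Z = 32/39

Starting state is Z, so the absorption probability is a_Z = 32/39.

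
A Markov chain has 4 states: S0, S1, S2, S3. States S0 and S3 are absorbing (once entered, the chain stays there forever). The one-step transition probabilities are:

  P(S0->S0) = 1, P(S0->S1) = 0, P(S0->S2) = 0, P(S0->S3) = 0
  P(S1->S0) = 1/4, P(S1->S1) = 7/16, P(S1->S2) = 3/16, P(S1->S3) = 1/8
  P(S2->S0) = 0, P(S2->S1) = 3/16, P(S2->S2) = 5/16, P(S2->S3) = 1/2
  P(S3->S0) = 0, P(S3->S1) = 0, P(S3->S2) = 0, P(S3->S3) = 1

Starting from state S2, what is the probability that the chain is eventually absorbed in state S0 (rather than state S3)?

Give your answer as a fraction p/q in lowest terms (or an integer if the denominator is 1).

Answer: 2/15

Derivation:
Let a_i = P(absorbed in S0 | start in state i).
Boundary conditions: a_S0 = 1, a_S3 = 0.
For each transient state i, a_i = sum_j P(i->j) * a_j:
  a_S1 = 1/4*a_S0 + 7/16*a_S1 + 3/16*a_S2 + 1/8*a_S3
  a_S2 = 0*a_S0 + 3/16*a_S1 + 5/16*a_S2 + 1/2*a_S3

Substituting a_S0 = 1 and a_S3 = 0, rearrange to (I - Q) a = r where r[i] = P(i -> S0):
  [9/16, -3/16] . (a_S1, a_S2) = 1/4
  [-3/16, 11/16] . (a_S1, a_S2) = 0

Solving yields:
  a_S1 = 22/45
  a_S2 = 2/15

Starting state is S2, so the absorption probability is a_S2 = 2/15.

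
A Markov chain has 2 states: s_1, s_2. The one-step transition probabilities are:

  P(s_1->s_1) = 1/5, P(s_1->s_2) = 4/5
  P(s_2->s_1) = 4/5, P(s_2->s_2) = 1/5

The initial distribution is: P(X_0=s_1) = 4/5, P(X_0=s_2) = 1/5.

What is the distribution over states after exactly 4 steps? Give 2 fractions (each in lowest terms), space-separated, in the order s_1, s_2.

Propagating the distribution step by step (d_{t+1} = d_t * P):
d_0 = (s_1=4/5, s_2=1/5)
  d_1[s_1] = 4/5*1/5 + 1/5*4/5 = 8/25
  d_1[s_2] = 4/5*4/5 + 1/5*1/5 = 17/25
d_1 = (s_1=8/25, s_2=17/25)
  d_2[s_1] = 8/25*1/5 + 17/25*4/5 = 76/125
  d_2[s_2] = 8/25*4/5 + 17/25*1/5 = 49/125
d_2 = (s_1=76/125, s_2=49/125)
  d_3[s_1] = 76/125*1/5 + 49/125*4/5 = 272/625
  d_3[s_2] = 76/125*4/5 + 49/125*1/5 = 353/625
d_3 = (s_1=272/625, s_2=353/625)
  d_4[s_1] = 272/625*1/5 + 353/625*4/5 = 1684/3125
  d_4[s_2] = 272/625*4/5 + 353/625*1/5 = 1441/3125
d_4 = (s_1=1684/3125, s_2=1441/3125)

Answer: 1684/3125 1441/3125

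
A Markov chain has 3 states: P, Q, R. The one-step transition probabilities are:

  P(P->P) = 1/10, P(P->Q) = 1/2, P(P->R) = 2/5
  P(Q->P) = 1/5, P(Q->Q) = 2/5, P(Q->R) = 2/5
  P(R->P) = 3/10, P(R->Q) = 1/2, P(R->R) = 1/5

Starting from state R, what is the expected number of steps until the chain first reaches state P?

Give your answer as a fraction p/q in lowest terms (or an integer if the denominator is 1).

Let h_i = expected steps to first reach P from state i.
Boundary: h_P = 0.
First-step equations for the other states:
  h_Q = 1 + 1/5*h_P + 2/5*h_Q + 2/5*h_R
  h_R = 1 + 3/10*h_P + 1/2*h_Q + 1/5*h_R

Substituting h_P = 0 and rearranging gives the linear system (I - Q) h = 1:
  [3/5, -2/5] . (h_Q, h_R) = 1
  [-1/2, 4/5] . (h_Q, h_R) = 1

Solving yields:
  h_Q = 30/7
  h_R = 55/14

Starting state is R, so the expected hitting time is h_R = 55/14.

Answer: 55/14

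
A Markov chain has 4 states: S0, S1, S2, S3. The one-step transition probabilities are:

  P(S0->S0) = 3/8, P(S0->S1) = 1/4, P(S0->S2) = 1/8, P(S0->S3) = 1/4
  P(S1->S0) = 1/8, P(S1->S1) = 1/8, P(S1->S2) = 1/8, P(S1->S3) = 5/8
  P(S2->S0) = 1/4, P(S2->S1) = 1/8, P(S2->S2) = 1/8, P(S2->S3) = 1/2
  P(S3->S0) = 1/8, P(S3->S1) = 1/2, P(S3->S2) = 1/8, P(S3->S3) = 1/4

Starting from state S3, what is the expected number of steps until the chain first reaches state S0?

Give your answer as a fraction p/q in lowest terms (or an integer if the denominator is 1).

Let h_i = expected steps to first reach S0 from state i.
Boundary: h_S0 = 0.
First-step equations for the other states:
  h_S1 = 1 + 1/8*h_S0 + 1/8*h_S1 + 1/8*h_S2 + 5/8*h_S3
  h_S2 = 1 + 1/4*h_S0 + 1/8*h_S1 + 1/8*h_S2 + 1/2*h_S3
  h_S3 = 1 + 1/8*h_S0 + 1/2*h_S1 + 1/8*h_S2 + 1/4*h_S3

Substituting h_S0 = 0 and rearranging gives the linear system (I - Q) h = 1:
  [7/8, -1/8, -5/8] . (h_S1, h_S2, h_S3) = 1
  [-1/8, 7/8, -1/2] . (h_S1, h_S2, h_S3) = 1
  [-1/2, -1/8, 3/4] . (h_S1, h_S2, h_S3) = 1

Solving yields:
  h_S1 = 64/9
  h_S2 = 56/9
  h_S3 = 64/9

Starting state is S3, so the expected hitting time is h_S3 = 64/9.

Answer: 64/9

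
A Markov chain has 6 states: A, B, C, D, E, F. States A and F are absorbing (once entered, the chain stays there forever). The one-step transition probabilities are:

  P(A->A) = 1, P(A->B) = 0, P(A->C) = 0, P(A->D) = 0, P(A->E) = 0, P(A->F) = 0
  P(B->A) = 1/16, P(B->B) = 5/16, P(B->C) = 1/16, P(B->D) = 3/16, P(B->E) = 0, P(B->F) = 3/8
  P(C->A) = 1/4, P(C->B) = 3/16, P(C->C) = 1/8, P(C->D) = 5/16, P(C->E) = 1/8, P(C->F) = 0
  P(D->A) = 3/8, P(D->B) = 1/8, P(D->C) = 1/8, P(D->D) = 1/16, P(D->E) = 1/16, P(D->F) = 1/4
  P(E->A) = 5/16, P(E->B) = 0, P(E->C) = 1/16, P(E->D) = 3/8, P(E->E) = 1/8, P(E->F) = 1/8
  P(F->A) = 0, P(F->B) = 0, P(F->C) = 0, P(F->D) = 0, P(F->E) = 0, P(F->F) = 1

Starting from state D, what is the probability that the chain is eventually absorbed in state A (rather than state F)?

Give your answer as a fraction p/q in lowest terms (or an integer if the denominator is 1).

Answer: 7705/13513

Derivation:
Let a_i = P(absorbed in A | start in state i).
Boundary conditions: a_A = 1, a_F = 0.
For each transient state i, a_i = sum_j P(i->j) * a_j:
  a_B = 1/16*a_A + 5/16*a_B + 1/16*a_C + 3/16*a_D + 0*a_E + 3/8*a_F
  a_C = 1/4*a_A + 3/16*a_B + 1/8*a_C + 5/16*a_D + 1/8*a_E + 0*a_F
  a_D = 3/8*a_A + 1/8*a_B + 1/8*a_C + 1/16*a_D + 1/16*a_E + 1/4*a_F
  a_E = 5/16*a_A + 0*a_B + 1/16*a_C + 3/8*a_D + 1/8*a_E + 1/8*a_F

Substituting a_A = 1 and a_F = 0, rearrange to (I - Q) a = r where r[i] = P(i -> A):
  [11/16, -1/16, -3/16, 0] . (a_B, a_C, a_D, a_E) = 1/16
  [-3/16, 7/8, -5/16, -1/8] . (a_B, a_C, a_D, a_E) = 1/4
  [-1/8, -1/8, 15/16, -1/16] . (a_B, a_C, a_D, a_E) = 3/8
  [0, -1/16, -3/8, 7/8] . (a_B, a_C, a_D, a_E) = 5/16

Solving yields:
  a_B = 4125/13513
  a_C = 8747/13513
  a_D = 7705/13513
  a_E = 8753/13513

Starting state is D, so the absorption probability is a_D = 7705/13513.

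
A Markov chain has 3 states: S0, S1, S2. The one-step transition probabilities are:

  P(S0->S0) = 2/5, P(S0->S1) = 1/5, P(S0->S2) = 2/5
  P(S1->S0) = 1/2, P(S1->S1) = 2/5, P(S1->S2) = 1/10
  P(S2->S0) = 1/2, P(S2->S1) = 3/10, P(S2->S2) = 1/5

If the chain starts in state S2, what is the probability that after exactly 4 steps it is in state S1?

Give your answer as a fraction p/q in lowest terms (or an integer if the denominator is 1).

Computing P^4 by repeated multiplication:
P^1 =
  S0: [2/5, 1/5, 2/5]
  S1: [1/2, 2/5, 1/10]
  S2: [1/2, 3/10, 1/5]
P^2 =
  S0: [23/50, 7/25, 13/50]
  S1: [9/20, 29/100, 13/50]
  S2: [9/20, 7/25, 27/100]
P^3 =
  S0: [227/500, 141/500, 33/125]
  S1: [91/200, 71/250, 261/1000]
  S2: [91/200, 283/1000, 131/500]
P^4 =
  S0: [2273/5000, 707/2500, 1313/5000]
  S1: [909/2000, 2829/10000, 1313/5000]
  S2: [909/2000, 707/2500, 2627/10000]

(P^4)[S2 -> S1] = 707/2500

Answer: 707/2500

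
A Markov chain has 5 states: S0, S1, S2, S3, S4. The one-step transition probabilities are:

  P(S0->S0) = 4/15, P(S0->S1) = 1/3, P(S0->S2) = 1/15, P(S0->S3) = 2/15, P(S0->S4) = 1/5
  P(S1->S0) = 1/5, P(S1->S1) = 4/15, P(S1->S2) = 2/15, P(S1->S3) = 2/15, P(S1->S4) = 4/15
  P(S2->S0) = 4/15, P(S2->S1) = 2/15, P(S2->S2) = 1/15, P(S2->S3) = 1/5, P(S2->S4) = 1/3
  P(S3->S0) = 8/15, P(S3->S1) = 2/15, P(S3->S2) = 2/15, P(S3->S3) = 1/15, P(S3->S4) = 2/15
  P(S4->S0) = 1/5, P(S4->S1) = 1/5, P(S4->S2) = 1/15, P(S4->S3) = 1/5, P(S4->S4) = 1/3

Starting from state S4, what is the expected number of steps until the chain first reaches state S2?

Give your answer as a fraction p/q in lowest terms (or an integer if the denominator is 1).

Answer: 25485/2359

Derivation:
Let h_i = expected steps to first reach S2 from state i.
Boundary: h_S2 = 0.
First-step equations for the other states:
  h_S0 = 1 + 4/15*h_S0 + 1/3*h_S1 + 1/15*h_S2 + 2/15*h_S3 + 1/5*h_S4
  h_S1 = 1 + 1/5*h_S0 + 4/15*h_S1 + 2/15*h_S2 + 2/15*h_S3 + 4/15*h_S4
  h_S3 = 1 + 8/15*h_S0 + 2/15*h_S1 + 2/15*h_S2 + 1/15*h_S3 + 2/15*h_S4
  h_S4 = 1 + 1/5*h_S0 + 1/5*h_S1 + 1/15*h_S2 + 1/5*h_S3 + 1/3*h_S4

Substituting h_S2 = 0 and rearranging gives the linear system (I - Q) h = 1:
  [11/15, -1/3, -2/15, -1/5] . (h_S0, h_S1, h_S3, h_S4) = 1
  [-1/5, 11/15, -2/15, -4/15] . (h_S0, h_S1, h_S3, h_S4) = 1
  [-8/15, -2/15, 14/15, -2/15] . (h_S0, h_S1, h_S3, h_S4) = 1
  [-1/5, -1/5, -1/5, 2/3] . (h_S0, h_S1, h_S3, h_S4) = 1

Solving yields:
  h_S0 = 50685/4718
  h_S1 = 47535/4718
  h_S3 = 3435/337
  h_S4 = 25485/2359

Starting state is S4, so the expected hitting time is h_S4 = 25485/2359.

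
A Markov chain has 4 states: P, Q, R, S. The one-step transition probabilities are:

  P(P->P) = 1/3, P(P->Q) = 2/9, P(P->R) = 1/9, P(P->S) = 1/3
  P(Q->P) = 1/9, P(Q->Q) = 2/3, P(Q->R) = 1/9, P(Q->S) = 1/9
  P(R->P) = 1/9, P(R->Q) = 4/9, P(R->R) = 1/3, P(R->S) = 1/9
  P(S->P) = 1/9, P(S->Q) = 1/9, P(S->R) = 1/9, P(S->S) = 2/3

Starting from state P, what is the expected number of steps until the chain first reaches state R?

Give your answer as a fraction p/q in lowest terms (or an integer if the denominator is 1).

Let h_i = expected steps to first reach R from state i.
Boundary: h_R = 0.
First-step equations for the other states:
  h_P = 1 + 1/3*h_P + 2/9*h_Q + 1/9*h_R + 1/3*h_S
  h_Q = 1 + 1/9*h_P + 2/3*h_Q + 1/9*h_R + 1/9*h_S
  h_S = 1 + 1/9*h_P + 1/9*h_Q + 1/9*h_R + 2/3*h_S

Substituting h_R = 0 and rearranging gives the linear system (I - Q) h = 1:
  [2/3, -2/9, -1/3] . (h_P, h_Q, h_S) = 1
  [-1/9, 1/3, -1/9] . (h_P, h_Q, h_S) = 1
  [-1/9, -1/9, 1/3] . (h_P, h_Q, h_S) = 1

Solving yields:
  h_P = 9
  h_Q = 9
  h_S = 9

Starting state is P, so the expected hitting time is h_P = 9.

Answer: 9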